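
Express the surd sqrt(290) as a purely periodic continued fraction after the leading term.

[17; (34)]

Write x_i = (sqrt(290) + m_i)/d_i with (m_0, d_0) = (0, 1). a_0 = floor(sqrt(290)) = 17, since 17^2 = 289 <= 290 < 324 = 18^2.
Iterate m_{i+1} = d_i*a_i - m_i, d_{i+1} = (290 - m_{i+1}^2)/d_i, a_{i+1} = floor((a_0 + m_{i+1})/d_{i+1}):
  m_1 = 1*17 - 0 = 17, d_1 = (290 - 17^2)/1 = 1/1 = 1, a_1 = floor((17 + 17)/1) = 34.
  m_2 = 1*34 - 17 = 17, d_2 = (290 - 17^2)/1 = 1/1 = 1: (m_2, d_2) = (m_1, d_1) = (17, 1), so from here the quotient a_1 repeats; the period length is 1.
Hence the expansion of sqrt(290) is a_0 = 17 followed by the repeating block 34 (period 1).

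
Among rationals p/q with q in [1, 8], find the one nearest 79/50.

11/7

Expand x = 79/50 as a continued fraction with the Euclidean algorithm:
  79 = 1*50 + 29, so a_0 = 1.
  50 = 1*29 + 21, so a_1 = 1.
  29 = 1*21 + 8, so a_2 = 1.
  21 = 2*8 + 5, so a_3 = 2.
  8 = 1*5 + 3, so a_4 = 1.
  5 = 1*3 + 2, so a_5 = 1.
  3 = 1*2 + 1, so a_6 = 1.
  2 = 2*1 + 0, so a_7 = 2.
so x = [1; 1, 1, 2, 1, 1, 1, 2].
Convergents (p_i = a_i*p_{i-1} + p_{i-2}, q_i = a_i*q_{i-1} + q_{i-2} with p_{-2}=0, p_{-1}=1, q_{-2}=1, q_{-1}=0), until the denominator exceeds 8:
  i=0: a_0=1, p_0 = 1*1 + 0 = 1, q_0 = 1*0 + 1 = 1.
  i=1: a_1=1, p_1 = 1*1 + 1 = 2, q_1 = 1*1 + 0 = 1.
  i=2: a_2=1, p_2 = 1*2 + 1 = 3, q_2 = 1*1 + 1 = 2.
  i=3: a_3=2, p_3 = 2*3 + 2 = 8, q_3 = 2*2 + 1 = 5.
  i=4: a_4=1, p_4 = 1*8 + 3 = 11, q_4 = 1*5 + 2 = 7.
  i=5: a_5=1, p_5 = 1*11 + 8 = 19, q_5 = 1*7 + 5 = 12.
q_5 = 12 > 8, so the last convergent with denominator <= 8 is p_4/q_4 = 11/7.
The closest fraction with denominator <= 8 is either p_4/q_4 or the intermediate fraction (k*p_4 + p_3)/(k*q_4 + q_3) with the largest k >= 1 whose denominator stays <= 8; these approach x as k grows, and every other convergent or intermediate fraction in range is farther away.
Largest k: floor((8 - q_3)/q_4) = floor((8 - 5)/7) = 0.
Since k = 0, no intermediate fraction beyond p_4/q_4 has denominator <= 8, so the convergent 11/7 is the closest (its error is |79*7 - 11*50|/(50*7) = 3/350).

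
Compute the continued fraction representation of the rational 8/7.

Run the Euclidean algorithm on 8 and 7; the successive quotients are the partial quotients a_0, a_1, ... (each step inverts the fractional part left over by the previous one):
  8 = 1*7 + 1, so a_0 = 1.
  7 = 7*1 + 0, so a_1 = 7.
The remainder reaches 0 after 2 divisions, so the expansion has 2 partial quotients, read off in order.

[1; 7]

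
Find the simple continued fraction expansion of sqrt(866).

Write x_i = (sqrt(866) + m_i)/d_i with (m_0, d_0) = (0, 1). a_0 = floor(sqrt(866)) = 29, since 29^2 = 841 <= 866 < 900 = 30^2.
Iterate m_{i+1} = d_i*a_i - m_i, d_{i+1} = (866 - m_{i+1}^2)/d_i, a_{i+1} = floor((a_0 + m_{i+1})/d_{i+1}):
  m_1 = 1*29 - 0 = 29, d_1 = (866 - 29^2)/1 = 25/1 = 25, a_1 = floor((29 + 29)/25) = 2.
  m_2 = 25*2 - 29 = 21, d_2 = (866 - 21^2)/25 = 425/25 = 17, a_2 = floor((29 + 21)/17) = 2.
  m_3 = 17*2 - 21 = 13, d_3 = (866 - 13^2)/17 = 697/17 = 41, a_3 = floor((29 + 13)/41) = 1.
  m_4 = 41*1 - 13 = 28, d_4 = (866 - 28^2)/41 = 82/41 = 2, a_4 = floor((29 + 28)/2) = 28.
  m_5 = 2*28 - 28 = 28, d_5 = (866 - 28^2)/2 = 82/2 = 41, a_5 = floor((29 + 28)/41) = 1.
  m_6 = 41*1 - 28 = 13, d_6 = (866 - 13^2)/41 = 697/41 = 17, a_6 = floor((29 + 13)/17) = 2.
  m_7 = 17*2 - 13 = 21, d_7 = (866 - 21^2)/17 = 425/17 = 25, a_7 = floor((29 + 21)/25) = 2.
  m_8 = 25*2 - 21 = 29, d_8 = (866 - 29^2)/25 = 25/25 = 1, a_8 = floor((29 + 29)/1) = 58.
  m_9 = 1*58 - 29 = 29, d_9 = (866 - 29^2)/1 = 25/1 = 25: (m_9, d_9) = (m_1, d_1) = (29, 25), so from here the quotients repeat a_1, ..., a_8; the period length is 8.
Hence the expansion of sqrt(866) is a_0 = 29 followed by the repeating block 2, 2, 1, 28, 1, 2, 2, 58 (period 8).

[29; (2, 2, 1, 28, 1, 2, 2, 58)]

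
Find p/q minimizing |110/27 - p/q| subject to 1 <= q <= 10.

Expand x = 110/27 as a continued fraction with the Euclidean algorithm:
  110 = 4*27 + 2, so a_0 = 4.
  27 = 13*2 + 1, so a_1 = 13.
  2 = 2*1 + 0, so a_2 = 2.
so x = [4; 13, 2].
Convergents (p_i = a_i*p_{i-1} + p_{i-2}, q_i = a_i*q_{i-1} + q_{i-2} with p_{-2}=0, p_{-1}=1, q_{-2}=1, q_{-1}=0), until the denominator exceeds 10:
  i=0: a_0=4, p_0 = 4*1 + 0 = 4, q_0 = 4*0 + 1 = 1.
  i=1: a_1=13, p_1 = 13*4 + 1 = 53, q_1 = 13*1 + 0 = 13.
q_1 = 13 > 10, so the last convergent with denominator <= 10 is p_0/q_0 = 4/1.
The closest fraction with denominator <= 10 is either p_0/q_0 or the intermediate fraction (k*p_0 + p_{-1})/(k*q_0 + q_{-1}) with the largest k >= 1 whose denominator stays <= 10; these approach x as k grows, and every other convergent or intermediate fraction in range is farther away.
Largest k: floor((10 - q_{-1})/q_0) = floor((10 - 0)/1) = 10 (using the seeds p_{-1} = 1, q_{-1} = 0).
That gives (10*4 + 1)/(10*1 + 0) = 41/10.
Compare the errors: |x - 4/1| = |110*1 - 4*27|/(27*1) = 2/27, and |x - 41/10| = |110*10 - 41*27|/(27*10) = 7/270.
Cross-multiplying, 7*27 = 189 < 540 = 2*270, so 7/270 is smaller: the intermediate fraction 41/10 is closer to x than 4/1.

41/10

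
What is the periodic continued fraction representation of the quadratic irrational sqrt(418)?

Write x_i = (sqrt(418) + m_i)/d_i with (m_0, d_0) = (0, 1). a_0 = floor(sqrt(418)) = 20, since 20^2 = 400 <= 418 < 441 = 21^2.
Iterate m_{i+1} = d_i*a_i - m_i, d_{i+1} = (418 - m_{i+1}^2)/d_i, a_{i+1} = floor((a_0 + m_{i+1})/d_{i+1}):
  m_1 = 1*20 - 0 = 20, d_1 = (418 - 20^2)/1 = 18/1 = 18, a_1 = floor((20 + 20)/18) = 2.
  m_2 = 18*2 - 20 = 16, d_2 = (418 - 16^2)/18 = 162/18 = 9, a_2 = floor((20 + 16)/9) = 4.
  m_3 = 9*4 - 16 = 20, d_3 = (418 - 20^2)/9 = 18/9 = 2, a_3 = floor((20 + 20)/2) = 20.
  m_4 = 2*20 - 20 = 20, d_4 = (418 - 20^2)/2 = 18/2 = 9, a_4 = floor((20 + 20)/9) = 4.
  m_5 = 9*4 - 20 = 16, d_5 = (418 - 16^2)/9 = 162/9 = 18, a_5 = floor((20 + 16)/18) = 2.
  m_6 = 18*2 - 16 = 20, d_6 = (418 - 20^2)/18 = 18/18 = 1, a_6 = floor((20 + 20)/1) = 40.
  m_7 = 1*40 - 20 = 20, d_7 = (418 - 20^2)/1 = 18/1 = 18: (m_7, d_7) = (m_1, d_1) = (20, 18), so from here the quotients repeat a_1, ..., a_6; the period length is 6.
Hence the expansion of sqrt(418) is a_0 = 20 followed by the repeating block 2, 4, 20, 4, 2, 40 (period 6).

[20; (2, 4, 20, 4, 2, 40)]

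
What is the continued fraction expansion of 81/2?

[40; 2]

Run the Euclidean algorithm on 81 and 2; the successive quotients are the partial quotients a_0, a_1, ... (each step inverts the fractional part left over by the previous one):
  81 = 40*2 + 1, so a_0 = 40.
  2 = 2*1 + 0, so a_1 = 2.
The remainder reaches 0 after 2 divisions, so the expansion has 2 partial quotients, read off in order.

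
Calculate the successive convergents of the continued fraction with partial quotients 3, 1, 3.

3/1, 4/1, 15/4

Using the convergent recurrence p_i = a_i*p_{i-1} + p_{i-2}, q_i = a_i*q_{i-1} + q_{i-2} with p_{-2}=0, p_{-1}=1, q_{-2}=1, q_{-1}=0:
  i=0: a_0=3, p_0 = 3*1 + 0 = 3, q_0 = 3*0 + 1 = 1.
  i=1: a_1=1, p_1 = 1*3 + 1 = 4, q_1 = 1*1 + 0 = 1.
  i=2: a_2=3, p_2 = 3*4 + 3 = 15, q_2 = 3*1 + 1 = 4.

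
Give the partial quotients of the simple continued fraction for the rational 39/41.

[0; 1, 19, 2]

Run the Euclidean algorithm on 39 and 41; the successive quotients are the partial quotients a_0, a_1, ... (each step inverts the fractional part left over by the previous one):
  39 = 0*41 + 39, so a_0 = 0.
  41 = 1*39 + 2, so a_1 = 1.
  39 = 19*2 + 1, so a_2 = 19.
  2 = 2*1 + 0, so a_3 = 2.
The remainder reaches 0 after 4 divisions, so the expansion has 4 partial quotients, read off in order.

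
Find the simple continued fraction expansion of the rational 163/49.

[3; 3, 16]

Run the Euclidean algorithm on 163 and 49; the successive quotients are the partial quotients a_0, a_1, ... (each step inverts the fractional part left over by the previous one):
  163 = 3*49 + 16, so a_0 = 3.
  49 = 3*16 + 1, so a_1 = 3.
  16 = 16*1 + 0, so a_2 = 16.
The remainder reaches 0 after 3 divisions, so the expansion has 3 partial quotients, read off in order.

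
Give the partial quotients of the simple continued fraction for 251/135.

[1; 1, 6, 9, 2]

Run the Euclidean algorithm on 251 and 135; the successive quotients are the partial quotients a_0, a_1, ... (each step inverts the fractional part left over by the previous one):
  251 = 1*135 + 116, so a_0 = 1.
  135 = 1*116 + 19, so a_1 = 1.
  116 = 6*19 + 2, so a_2 = 6.
  19 = 9*2 + 1, so a_3 = 9.
  2 = 2*1 + 0, so a_4 = 2.
The remainder reaches 0 after 5 divisions, so the expansion has 5 partial quotients, read off in order.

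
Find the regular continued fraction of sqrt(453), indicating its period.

Write x_i = (sqrt(453) + m_i)/d_i with (m_0, d_0) = (0, 1). a_0 = floor(sqrt(453)) = 21, since 21^2 = 441 <= 453 < 484 = 22^2.
Iterate m_{i+1} = d_i*a_i - m_i, d_{i+1} = (453 - m_{i+1}^2)/d_i, a_{i+1} = floor((a_0 + m_{i+1})/d_{i+1}):
  m_1 = 1*21 - 0 = 21, d_1 = (453 - 21^2)/1 = 12/1 = 12, a_1 = floor((21 + 21)/12) = 3.
  m_2 = 12*3 - 21 = 15, d_2 = (453 - 15^2)/12 = 228/12 = 19, a_2 = floor((21 + 15)/19) = 1.
  m_3 = 19*1 - 15 = 4, d_3 = (453 - 4^2)/19 = 437/19 = 23, a_3 = floor((21 + 4)/23) = 1.
  m_4 = 23*1 - 4 = 19, d_4 = (453 - 19^2)/23 = 92/23 = 4, a_4 = floor((21 + 19)/4) = 10.
  m_5 = 4*10 - 19 = 21, d_5 = (453 - 21^2)/4 = 12/4 = 3, a_5 = floor((21 + 21)/3) = 14.
  m_6 = 3*14 - 21 = 21, d_6 = (453 - 21^2)/3 = 12/3 = 4, a_6 = floor((21 + 21)/4) = 10.
  m_7 = 4*10 - 21 = 19, d_7 = (453 - 19^2)/4 = 92/4 = 23, a_7 = floor((21 + 19)/23) = 1.
  m_8 = 23*1 - 19 = 4, d_8 = (453 - 4^2)/23 = 437/23 = 19, a_8 = floor((21 + 4)/19) = 1.
  m_9 = 19*1 - 4 = 15, d_9 = (453 - 15^2)/19 = 228/19 = 12, a_9 = floor((21 + 15)/12) = 3.
  m_10 = 12*3 - 15 = 21, d_10 = (453 - 21^2)/12 = 12/12 = 1, a_10 = floor((21 + 21)/1) = 42.
  m_11 = 1*42 - 21 = 21, d_11 = (453 - 21^2)/1 = 12/1 = 12: (m_11, d_11) = (m_1, d_1) = (21, 12), so from here the quotients repeat a_1, ..., a_10; the period length is 10.
Hence the expansion of sqrt(453) is a_0 = 21 followed by the repeating block 3, 1, 1, 10, 14, 10, 1, 1, 3, 42 (period 10).

[21; (3, 1, 1, 10, 14, 10, 1, 1, 3, 42)]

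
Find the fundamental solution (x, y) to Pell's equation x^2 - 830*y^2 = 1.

First expand sqrt(830) as a continued fraction. With x_i = (sqrt(830) + m_i)/d_i and (m_0, d_0) = (0, 1): a_0 = floor(sqrt(830)) = 28, since 28^2 = 784 <= 830 < 841 = 29^2.
Iterate m_{i+1} = d_i*a_i - m_i, d_{i+1} = (830 - m_{i+1}^2)/d_i, a_{i+1} = floor((a_0 + m_{i+1})/d_{i+1}):
  m_1 = 1*28 - 0 = 28, d_1 = (830 - 28^2)/1 = 46/1 = 46, a_1 = floor((28 + 28)/46) = 1.
  m_2 = 46*1 - 28 = 18, d_2 = (830 - 18^2)/46 = 506/46 = 11, a_2 = floor((28 + 18)/11) = 4.
  m_3 = 11*4 - 18 = 26, d_3 = (830 - 26^2)/11 = 154/11 = 14, a_3 = floor((28 + 26)/14) = 3.
  m_4 = 14*3 - 26 = 16, d_4 = (830 - 16^2)/14 = 574/14 = 41, a_4 = floor((28 + 16)/41) = 1.
  m_5 = 41*1 - 16 = 25, d_5 = (830 - 25^2)/41 = 205/41 = 5, a_5 = floor((28 + 25)/5) = 10.
  m_6 = 5*10 - 25 = 25, d_6 = (830 - 25^2)/5 = 205/5 = 41, a_6 = floor((28 + 25)/41) = 1.
  m_7 = 41*1 - 25 = 16, d_7 = (830 - 16^2)/41 = 574/41 = 14, a_7 = floor((28 + 16)/14) = 3.
  m_8 = 14*3 - 16 = 26, d_8 = (830 - 26^2)/14 = 154/14 = 11, a_8 = floor((28 + 26)/11) = 4.
  m_9 = 11*4 - 26 = 18, d_9 = (830 - 18^2)/11 = 506/11 = 46, a_9 = floor((28 + 18)/46) = 1.
  m_10 = 46*1 - 18 = 28, d_10 = (830 - 28^2)/46 = 46/46 = 1, a_10 = floor((28 + 28)/1) = 56.
  m_11 = 1*56 - 28 = 28, d_11 = (830 - 28^2)/1 = 46/1 = 46: (m_11, d_11) = (m_1, d_1) = (28, 46), so from here the quotients repeat a_1, ..., a_10; the period length is 10.
So sqrt(830) = [28; (1, 4, 3, 1, 10, 1, 3, 4, 1, 56)] with period length k = 10.
k is even, so the fundamental solution of x^2 - 830y^2 = 1 is (p_{k-1}, q_{k-1}) = (p_9, q_9); compute convergents through index 9.
Convergents (p_i = a_i*p_{i-1} + p_{i-2}, q_i = a_i*q_{i-1} + q_{i-2} with p_{-2}=0, p_{-1}=1, q_{-2}=1, q_{-1}=0):
  i=0: a_0=28, p_0 = 28*1 + 0 = 28, q_0 = 28*0 + 1 = 1.
  i=1: a_1=1, p_1 = 1*28 + 1 = 29, q_1 = 1*1 + 0 = 1.
  i=2: a_2=4, p_2 = 4*29 + 28 = 144, q_2 = 4*1 + 1 = 5.
  i=3: a_3=3, p_3 = 3*144 + 29 = 461, q_3 = 3*5 + 1 = 16.
  i=4: a_4=1, p_4 = 1*461 + 144 = 605, q_4 = 1*16 + 5 = 21.
  i=5: a_5=10, p_5 = 10*605 + 461 = 6511, q_5 = 10*21 + 16 = 226.
  i=6: a_6=1, p_6 = 1*6511 + 605 = 7116, q_6 = 1*226 + 21 = 247.
  i=7: a_7=3, p_7 = 3*7116 + 6511 = 27859, q_7 = 3*247 + 226 = 967.
  i=8: a_8=4, p_8 = 4*27859 + 7116 = 118552, q_8 = 4*967 + 247 = 4115.
  i=9: a_9=1, p_9 = 1*118552 + 27859 = 146411, q_9 = 1*4115 + 967 = 5082.
Check: 146411^2 - 830*5082^2 = 21436180921 - 21436180920 = 1, so (x, y) = (146411, 5082) solves the equation, and by the theorem it is the least positive solution.

(x, y) = (146411, 5082)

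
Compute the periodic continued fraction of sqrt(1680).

Write x_i = (sqrt(1680) + m_i)/d_i with (m_0, d_0) = (0, 1). a_0 = floor(sqrt(1680)) = 40, since 40^2 = 1600 <= 1680 < 1681 = 41^2.
Iterate m_{i+1} = d_i*a_i - m_i, d_{i+1} = (1680 - m_{i+1}^2)/d_i, a_{i+1} = floor((a_0 + m_{i+1})/d_{i+1}):
  m_1 = 1*40 - 0 = 40, d_1 = (1680 - 40^2)/1 = 80/1 = 80, a_1 = floor((40 + 40)/80) = 1.
  m_2 = 80*1 - 40 = 40, d_2 = (1680 - 40^2)/80 = 80/80 = 1, a_2 = floor((40 + 40)/1) = 80.
  m_3 = 1*80 - 40 = 40, d_3 = (1680 - 40^2)/1 = 80/1 = 80: (m_3, d_3) = (m_1, d_1) = (40, 80), so from here the quotients repeat a_1, a_2; the period length is 2.
Hence the expansion of sqrt(1680) is a_0 = 40 followed by the repeating block 1, 80 (period 2).

[40; (1, 80)]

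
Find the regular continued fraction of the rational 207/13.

Run the Euclidean algorithm on 207 and 13; the successive quotients are the partial quotients a_0, a_1, ... (each step inverts the fractional part left over by the previous one):
  207 = 15*13 + 12, so a_0 = 15.
  13 = 1*12 + 1, so a_1 = 1.
  12 = 12*1 + 0, so a_2 = 12.
The remainder reaches 0 after 3 divisions, so the expansion has 3 partial quotients, read off in order.

[15; 1, 12]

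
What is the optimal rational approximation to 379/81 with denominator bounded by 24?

103/22

Expand x = 379/81 as a continued fraction with the Euclidean algorithm:
  379 = 4*81 + 55, so a_0 = 4.
  81 = 1*55 + 26, so a_1 = 1.
  55 = 2*26 + 3, so a_2 = 2.
  26 = 8*3 + 2, so a_3 = 8.
  3 = 1*2 + 1, so a_4 = 1.
  2 = 2*1 + 0, so a_5 = 2.
so x = [4; 1, 2, 8, 1, 2].
Convergents (p_i = a_i*p_{i-1} + p_{i-2}, q_i = a_i*q_{i-1} + q_{i-2} with p_{-2}=0, p_{-1}=1, q_{-2}=1, q_{-1}=0), until the denominator exceeds 24:
  i=0: a_0=4, p_0 = 4*1 + 0 = 4, q_0 = 4*0 + 1 = 1.
  i=1: a_1=1, p_1 = 1*4 + 1 = 5, q_1 = 1*1 + 0 = 1.
  i=2: a_2=2, p_2 = 2*5 + 4 = 14, q_2 = 2*1 + 1 = 3.
  i=3: a_3=8, p_3 = 8*14 + 5 = 117, q_3 = 8*3 + 1 = 25.
q_3 = 25 > 24, so the last convergent with denominator <= 24 is p_2/q_2 = 14/3.
The closest fraction with denominator <= 24 is either p_2/q_2 or the intermediate fraction (k*p_2 + p_1)/(k*q_2 + q_1) with the largest k >= 1 whose denominator stays <= 24; these approach x as k grows, and every other convergent or intermediate fraction in range is farther away.
Largest k: floor((24 - q_1)/q_2) = floor((24 - 1)/3) = 7.
That gives (7*14 + 5)/(7*3 + 1) = 103/22.
Compare the errors: |x - 14/3| = |379*3 - 14*81|/(81*3) = 3/243, and |x - 103/22| = |379*22 - 103*81|/(81*22) = 5/1782.
Cross-multiplying, 5*243 = 1215 < 5346 = 3*1782, so 5/1782 is smaller: the intermediate fraction 103/22 is closer to x than 14/3.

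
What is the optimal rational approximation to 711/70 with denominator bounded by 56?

Expand x = 711/70 as a continued fraction with the Euclidean algorithm:
  711 = 10*70 + 11, so a_0 = 10.
  70 = 6*11 + 4, so a_1 = 6.
  11 = 2*4 + 3, so a_2 = 2.
  4 = 1*3 + 1, so a_3 = 1.
  3 = 3*1 + 0, so a_4 = 3.
so x = [10; 6, 2, 1, 3].
Convergents (p_i = a_i*p_{i-1} + p_{i-2}, q_i = a_i*q_{i-1} + q_{i-2} with p_{-2}=0, p_{-1}=1, q_{-2}=1, q_{-1}=0), until the denominator exceeds 56:
  i=0: a_0=10, p_0 = 10*1 + 0 = 10, q_0 = 10*0 + 1 = 1.
  i=1: a_1=6, p_1 = 6*10 + 1 = 61, q_1 = 6*1 + 0 = 6.
  i=2: a_2=2, p_2 = 2*61 + 10 = 132, q_2 = 2*6 + 1 = 13.
  i=3: a_3=1, p_3 = 1*132 + 61 = 193, q_3 = 1*13 + 6 = 19.
  i=4: a_4=3, p_4 = 3*193 + 132 = 711, q_4 = 3*19 + 13 = 70.
q_4 = 70 > 56, so the last convergent with denominator <= 56 is p_3/q_3 = 193/19.
The closest fraction with denominator <= 56 is either p_3/q_3 or the intermediate fraction (k*p_3 + p_2)/(k*q_3 + q_2) with the largest k >= 1 whose denominator stays <= 56; these approach x as k grows, and every other convergent or intermediate fraction in range is farther away.
Largest k: floor((56 - q_2)/q_3) = floor((56 - 13)/19) = 2.
That gives (2*193 + 132)/(2*19 + 13) = 518/51.
Compare the errors: |x - 193/19| = |711*19 - 193*70|/(70*19) = 1/1330, and |x - 518/51| = |711*51 - 518*70|/(70*51) = 1/3570.
Cross-multiplying, 1*1330 = 1330 < 3570 = 1*3570, so 1/3570 is smaller: the intermediate fraction 518/51 is closer to x than 193/19.

518/51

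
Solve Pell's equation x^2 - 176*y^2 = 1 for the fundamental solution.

(x, y) = (199, 15)

First expand sqrt(176) as a continued fraction. With x_i = (sqrt(176) + m_i)/d_i and (m_0, d_0) = (0, 1): a_0 = floor(sqrt(176)) = 13, since 13^2 = 169 <= 176 < 196 = 14^2.
Iterate m_{i+1} = d_i*a_i - m_i, d_{i+1} = (176 - m_{i+1}^2)/d_i, a_{i+1} = floor((a_0 + m_{i+1})/d_{i+1}):
  m_1 = 1*13 - 0 = 13, d_1 = (176 - 13^2)/1 = 7/1 = 7, a_1 = floor((13 + 13)/7) = 3.
  m_2 = 7*3 - 13 = 8, d_2 = (176 - 8^2)/7 = 112/7 = 16, a_2 = floor((13 + 8)/16) = 1.
  m_3 = 16*1 - 8 = 8, d_3 = (176 - 8^2)/16 = 112/16 = 7, a_3 = floor((13 + 8)/7) = 3.
  m_4 = 7*3 - 8 = 13, d_4 = (176 - 13^2)/7 = 7/7 = 1, a_4 = floor((13 + 13)/1) = 26.
  m_5 = 1*26 - 13 = 13, d_5 = (176 - 13^2)/1 = 7/1 = 7: (m_5, d_5) = (m_1, d_1) = (13, 7), so from here the quotients repeat a_1, ..., a_4; the period length is 4.
So sqrt(176) = [13; (3, 1, 3, 26)] with period length k = 4.
k is even, so the fundamental solution of x^2 - 176y^2 = 1 is (p_{k-1}, q_{k-1}) = (p_3, q_3); compute convergents through index 3.
Convergents (p_i = a_i*p_{i-1} + p_{i-2}, q_i = a_i*q_{i-1} + q_{i-2} with p_{-2}=0, p_{-1}=1, q_{-2}=1, q_{-1}=0):
  i=0: a_0=13, p_0 = 13*1 + 0 = 13, q_0 = 13*0 + 1 = 1.
  i=1: a_1=3, p_1 = 3*13 + 1 = 40, q_1 = 3*1 + 0 = 3.
  i=2: a_2=1, p_2 = 1*40 + 13 = 53, q_2 = 1*3 + 1 = 4.
  i=3: a_3=3, p_3 = 3*53 + 40 = 199, q_3 = 3*4 + 3 = 15.
Check: 199^2 - 176*15^2 = 39601 - 39600 = 1, so (x, y) = (199, 15) solves the equation, and by the theorem it is the least positive solution.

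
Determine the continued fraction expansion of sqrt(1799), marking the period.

[42; (2, 2, 2, 2, 1, 41, 1, 2, 2, 2, 2, 84)]

Write x_i = (sqrt(1799) + m_i)/d_i with (m_0, d_0) = (0, 1). a_0 = floor(sqrt(1799)) = 42, since 42^2 = 1764 <= 1799 < 1849 = 43^2.
Iterate m_{i+1} = d_i*a_i - m_i, d_{i+1} = (1799 - m_{i+1}^2)/d_i, a_{i+1} = floor((a_0 + m_{i+1})/d_{i+1}):
  m_1 = 1*42 - 0 = 42, d_1 = (1799 - 42^2)/1 = 35/1 = 35, a_1 = floor((42 + 42)/35) = 2.
  m_2 = 35*2 - 42 = 28, d_2 = (1799 - 28^2)/35 = 1015/35 = 29, a_2 = floor((42 + 28)/29) = 2.
  m_3 = 29*2 - 28 = 30, d_3 = (1799 - 30^2)/29 = 899/29 = 31, a_3 = floor((42 + 30)/31) = 2.
  m_4 = 31*2 - 30 = 32, d_4 = (1799 - 32^2)/31 = 775/31 = 25, a_4 = floor((42 + 32)/25) = 2.
  m_5 = 25*2 - 32 = 18, d_5 = (1799 - 18^2)/25 = 1475/25 = 59, a_5 = floor((42 + 18)/59) = 1.
  m_6 = 59*1 - 18 = 41, d_6 = (1799 - 41^2)/59 = 118/59 = 2, a_6 = floor((42 + 41)/2) = 41.
  m_7 = 2*41 - 41 = 41, d_7 = (1799 - 41^2)/2 = 118/2 = 59, a_7 = floor((42 + 41)/59) = 1.
  m_8 = 59*1 - 41 = 18, d_8 = (1799 - 18^2)/59 = 1475/59 = 25, a_8 = floor((42 + 18)/25) = 2.
  m_9 = 25*2 - 18 = 32, d_9 = (1799 - 32^2)/25 = 775/25 = 31, a_9 = floor((42 + 32)/31) = 2.
  m_10 = 31*2 - 32 = 30, d_10 = (1799 - 30^2)/31 = 899/31 = 29, a_10 = floor((42 + 30)/29) = 2.
  m_11 = 29*2 - 30 = 28, d_11 = (1799 - 28^2)/29 = 1015/29 = 35, a_11 = floor((42 + 28)/35) = 2.
  m_12 = 35*2 - 28 = 42, d_12 = (1799 - 42^2)/35 = 35/35 = 1, a_12 = floor((42 + 42)/1) = 84.
  m_13 = 1*84 - 42 = 42, d_13 = (1799 - 42^2)/1 = 35/1 = 35: (m_13, d_13) = (m_1, d_1) = (42, 35), so from here the quotients repeat a_1, ..., a_12; the period length is 12.
Hence the expansion of sqrt(1799) is a_0 = 42 followed by the repeating block 2, 2, 2, 2, 1, 41, 1, 2, 2, 2, 2, 84 (period 12).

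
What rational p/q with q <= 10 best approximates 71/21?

27/8

Expand x = 71/21 as a continued fraction with the Euclidean algorithm:
  71 = 3*21 + 8, so a_0 = 3.
  21 = 2*8 + 5, so a_1 = 2.
  8 = 1*5 + 3, so a_2 = 1.
  5 = 1*3 + 2, so a_3 = 1.
  3 = 1*2 + 1, so a_4 = 1.
  2 = 2*1 + 0, so a_5 = 2.
so x = [3; 2, 1, 1, 1, 2].
Convergents (p_i = a_i*p_{i-1} + p_{i-2}, q_i = a_i*q_{i-1} + q_{i-2} with p_{-2}=0, p_{-1}=1, q_{-2}=1, q_{-1}=0), until the denominator exceeds 10:
  i=0: a_0=3, p_0 = 3*1 + 0 = 3, q_0 = 3*0 + 1 = 1.
  i=1: a_1=2, p_1 = 2*3 + 1 = 7, q_1 = 2*1 + 0 = 2.
  i=2: a_2=1, p_2 = 1*7 + 3 = 10, q_2 = 1*2 + 1 = 3.
  i=3: a_3=1, p_3 = 1*10 + 7 = 17, q_3 = 1*3 + 2 = 5.
  i=4: a_4=1, p_4 = 1*17 + 10 = 27, q_4 = 1*5 + 3 = 8.
  i=5: a_5=2, p_5 = 2*27 + 17 = 71, q_5 = 2*8 + 5 = 21.
q_5 = 21 > 10, so the last convergent with denominator <= 10 is p_4/q_4 = 27/8.
The closest fraction with denominator <= 10 is either p_4/q_4 or the intermediate fraction (k*p_4 + p_3)/(k*q_4 + q_3) with the largest k >= 1 whose denominator stays <= 10; these approach x as k grows, and every other convergent or intermediate fraction in range is farther away.
Largest k: floor((10 - q_3)/q_4) = floor((10 - 5)/8) = 0.
Since k = 0, no intermediate fraction beyond p_4/q_4 has denominator <= 10, so the convergent 27/8 is the closest (its error is |71*8 - 27*21|/(21*8) = 1/168).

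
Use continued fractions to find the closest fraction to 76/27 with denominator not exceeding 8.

14/5

Expand x = 76/27 as a continued fraction with the Euclidean algorithm:
  76 = 2*27 + 22, so a_0 = 2.
  27 = 1*22 + 5, so a_1 = 1.
  22 = 4*5 + 2, so a_2 = 4.
  5 = 2*2 + 1, so a_3 = 2.
  2 = 2*1 + 0, so a_4 = 2.
so x = [2; 1, 4, 2, 2].
Convergents (p_i = a_i*p_{i-1} + p_{i-2}, q_i = a_i*q_{i-1} + q_{i-2} with p_{-2}=0, p_{-1}=1, q_{-2}=1, q_{-1}=0), until the denominator exceeds 8:
  i=0: a_0=2, p_0 = 2*1 + 0 = 2, q_0 = 2*0 + 1 = 1.
  i=1: a_1=1, p_1 = 1*2 + 1 = 3, q_1 = 1*1 + 0 = 1.
  i=2: a_2=4, p_2 = 4*3 + 2 = 14, q_2 = 4*1 + 1 = 5.
  i=3: a_3=2, p_3 = 2*14 + 3 = 31, q_3 = 2*5 + 1 = 11.
q_3 = 11 > 8, so the last convergent with denominator <= 8 is p_2/q_2 = 14/5.
The closest fraction with denominator <= 8 is either p_2/q_2 or the intermediate fraction (k*p_2 + p_1)/(k*q_2 + q_1) with the largest k >= 1 whose denominator stays <= 8; these approach x as k grows, and every other convergent or intermediate fraction in range is farther away.
Largest k: floor((8 - q_1)/q_2) = floor((8 - 1)/5) = 1.
That gives (1*14 + 3)/(1*5 + 1) = 17/6.
Compare the errors: |x - 14/5| = |76*5 - 14*27|/(27*5) = 2/135, and |x - 17/6| = |76*6 - 17*27|/(27*6) = 3/162.
Cross-multiplying, 2*162 = 324 < 405 = 3*135, so 2/135 is smaller: the convergent 14/5 is closer to x than 17/6.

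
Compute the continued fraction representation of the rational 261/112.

[2; 3, 37]

Run the Euclidean algorithm on 261 and 112; the successive quotients are the partial quotients a_0, a_1, ... (each step inverts the fractional part left over by the previous one):
  261 = 2*112 + 37, so a_0 = 2.
  112 = 3*37 + 1, so a_1 = 3.
  37 = 37*1 + 0, so a_2 = 37.
The remainder reaches 0 after 3 divisions, so the expansion has 3 partial quotients, read off in order.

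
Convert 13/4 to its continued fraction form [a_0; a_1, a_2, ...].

Run the Euclidean algorithm on 13 and 4; the successive quotients are the partial quotients a_0, a_1, ... (each step inverts the fractional part left over by the previous one):
  13 = 3*4 + 1, so a_0 = 3.
  4 = 4*1 + 0, so a_1 = 4.
The remainder reaches 0 after 2 divisions, so the expansion has 2 partial quotients, read off in order.

[3; 4]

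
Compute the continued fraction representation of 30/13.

[2; 3, 4]

Run the Euclidean algorithm on 30 and 13; the successive quotients are the partial quotients a_0, a_1, ... (each step inverts the fractional part left over by the previous one):
  30 = 2*13 + 4, so a_0 = 2.
  13 = 3*4 + 1, so a_1 = 3.
  4 = 4*1 + 0, so a_2 = 4.
The remainder reaches 0 after 3 divisions, so the expansion has 3 partial quotients, read off in order.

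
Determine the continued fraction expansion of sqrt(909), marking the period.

[30; (6, 1, 2, 6, 2, 1, 6, 60)]

Write x_i = (sqrt(909) + m_i)/d_i with (m_0, d_0) = (0, 1). a_0 = floor(sqrt(909)) = 30, since 30^2 = 900 <= 909 < 961 = 31^2.
Iterate m_{i+1} = d_i*a_i - m_i, d_{i+1} = (909 - m_{i+1}^2)/d_i, a_{i+1} = floor((a_0 + m_{i+1})/d_{i+1}):
  m_1 = 1*30 - 0 = 30, d_1 = (909 - 30^2)/1 = 9/1 = 9, a_1 = floor((30 + 30)/9) = 6.
  m_2 = 9*6 - 30 = 24, d_2 = (909 - 24^2)/9 = 333/9 = 37, a_2 = floor((30 + 24)/37) = 1.
  m_3 = 37*1 - 24 = 13, d_3 = (909 - 13^2)/37 = 740/37 = 20, a_3 = floor((30 + 13)/20) = 2.
  m_4 = 20*2 - 13 = 27, d_4 = (909 - 27^2)/20 = 180/20 = 9, a_4 = floor((30 + 27)/9) = 6.
  m_5 = 9*6 - 27 = 27, d_5 = (909 - 27^2)/9 = 180/9 = 20, a_5 = floor((30 + 27)/20) = 2.
  m_6 = 20*2 - 27 = 13, d_6 = (909 - 13^2)/20 = 740/20 = 37, a_6 = floor((30 + 13)/37) = 1.
  m_7 = 37*1 - 13 = 24, d_7 = (909 - 24^2)/37 = 333/37 = 9, a_7 = floor((30 + 24)/9) = 6.
  m_8 = 9*6 - 24 = 30, d_8 = (909 - 30^2)/9 = 9/9 = 1, a_8 = floor((30 + 30)/1) = 60.
  m_9 = 1*60 - 30 = 30, d_9 = (909 - 30^2)/1 = 9/1 = 9: (m_9, d_9) = (m_1, d_1) = (30, 9), so from here the quotients repeat a_1, ..., a_8; the period length is 8.
Hence the expansion of sqrt(909) is a_0 = 30 followed by the repeating block 6, 1, 2, 6, 2, 1, 6, 60 (period 8).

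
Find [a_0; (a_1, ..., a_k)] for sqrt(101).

Write x_i = (sqrt(101) + m_i)/d_i with (m_0, d_0) = (0, 1). a_0 = floor(sqrt(101)) = 10, since 10^2 = 100 <= 101 < 121 = 11^2.
Iterate m_{i+1} = d_i*a_i - m_i, d_{i+1} = (101 - m_{i+1}^2)/d_i, a_{i+1} = floor((a_0 + m_{i+1})/d_{i+1}):
  m_1 = 1*10 - 0 = 10, d_1 = (101 - 10^2)/1 = 1/1 = 1, a_1 = floor((10 + 10)/1) = 20.
  m_2 = 1*20 - 10 = 10, d_2 = (101 - 10^2)/1 = 1/1 = 1: (m_2, d_2) = (m_1, d_1) = (10, 1), so from here the quotient a_1 repeats; the period length is 1.
Hence the expansion of sqrt(101) is a_0 = 10 followed by the repeating block 20 (period 1).

[10; (20)]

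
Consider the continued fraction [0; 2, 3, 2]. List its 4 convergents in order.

Using the convergent recurrence p_i = a_i*p_{i-1} + p_{i-2}, q_i = a_i*q_{i-1} + q_{i-2} with p_{-2}=0, p_{-1}=1, q_{-2}=1, q_{-1}=0:
  i=0: a_0=0, p_0 = 0*1 + 0 = 0, q_0 = 0*0 + 1 = 1.
  i=1: a_1=2, p_1 = 2*0 + 1 = 1, q_1 = 2*1 + 0 = 2.
  i=2: a_2=3, p_2 = 3*1 + 0 = 3, q_2 = 3*2 + 1 = 7.
  i=3: a_3=2, p_3 = 2*3 + 1 = 7, q_3 = 2*7 + 2 = 16.

0/1, 1/2, 3/7, 7/16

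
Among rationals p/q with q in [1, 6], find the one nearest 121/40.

3/1

Expand x = 121/40 as a continued fraction with the Euclidean algorithm:
  121 = 3*40 + 1, so a_0 = 3.
  40 = 40*1 + 0, so a_1 = 40.
so x = [3; 40].
Convergents (p_i = a_i*p_{i-1} + p_{i-2}, q_i = a_i*q_{i-1} + q_{i-2} with p_{-2}=0, p_{-1}=1, q_{-2}=1, q_{-1}=0), until the denominator exceeds 6:
  i=0: a_0=3, p_0 = 3*1 + 0 = 3, q_0 = 3*0 + 1 = 1.
  i=1: a_1=40, p_1 = 40*3 + 1 = 121, q_1 = 40*1 + 0 = 40.
q_1 = 40 > 6, so the last convergent with denominator <= 6 is p_0/q_0 = 3/1.
The closest fraction with denominator <= 6 is either p_0/q_0 or the intermediate fraction (k*p_0 + p_{-1})/(k*q_0 + q_{-1}) with the largest k >= 1 whose denominator stays <= 6; these approach x as k grows, and every other convergent or intermediate fraction in range is farther away.
Largest k: floor((6 - q_{-1})/q_0) = floor((6 - 0)/1) = 6 (using the seeds p_{-1} = 1, q_{-1} = 0).
That gives (6*3 + 1)/(6*1 + 0) = 19/6.
Compare the errors: |x - 3/1| = |121*1 - 3*40|/(40*1) = 1/40, and |x - 19/6| = |121*6 - 19*40|/(40*6) = 34/240.
Cross-multiplying, 1*240 = 240 < 1360 = 34*40, so 1/40 is smaller: the convergent 3/1 is closer to x than 19/6.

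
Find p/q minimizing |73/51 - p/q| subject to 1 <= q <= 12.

10/7

Expand x = 73/51 as a continued fraction with the Euclidean algorithm:
  73 = 1*51 + 22, so a_0 = 1.
  51 = 2*22 + 7, so a_1 = 2.
  22 = 3*7 + 1, so a_2 = 3.
  7 = 7*1 + 0, so a_3 = 7.
so x = [1; 2, 3, 7].
Convergents (p_i = a_i*p_{i-1} + p_{i-2}, q_i = a_i*q_{i-1} + q_{i-2} with p_{-2}=0, p_{-1}=1, q_{-2}=1, q_{-1}=0), until the denominator exceeds 12:
  i=0: a_0=1, p_0 = 1*1 + 0 = 1, q_0 = 1*0 + 1 = 1.
  i=1: a_1=2, p_1 = 2*1 + 1 = 3, q_1 = 2*1 + 0 = 2.
  i=2: a_2=3, p_2 = 3*3 + 1 = 10, q_2 = 3*2 + 1 = 7.
  i=3: a_3=7, p_3 = 7*10 + 3 = 73, q_3 = 7*7 + 2 = 51.
q_3 = 51 > 12, so the last convergent with denominator <= 12 is p_2/q_2 = 10/7.
The closest fraction with denominator <= 12 is either p_2/q_2 or the intermediate fraction (k*p_2 + p_1)/(k*q_2 + q_1) with the largest k >= 1 whose denominator stays <= 12; these approach x as k grows, and every other convergent or intermediate fraction in range is farther away.
Largest k: floor((12 - q_1)/q_2) = floor((12 - 2)/7) = 1.
That gives (1*10 + 3)/(1*7 + 2) = 13/9.
Compare the errors: |x - 10/7| = |73*7 - 10*51|/(51*7) = 1/357, and |x - 13/9| = |73*9 - 13*51|/(51*9) = 6/459.
Cross-multiplying, 1*459 = 459 < 2142 = 6*357, so 1/357 is smaller: the convergent 10/7 is closer to x than 13/9.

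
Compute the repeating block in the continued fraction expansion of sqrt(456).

Write x_i = (sqrt(456) + m_i)/d_i with (m_0, d_0) = (0, 1). a_0 = floor(sqrt(456)) = 21, since 21^2 = 441 <= 456 < 484 = 22^2.
Iterate m_{i+1} = d_i*a_i - m_i, d_{i+1} = (456 - m_{i+1}^2)/d_i, a_{i+1} = floor((a_0 + m_{i+1})/d_{i+1}):
  m_1 = 1*21 - 0 = 21, d_1 = (456 - 21^2)/1 = 15/1 = 15, a_1 = floor((21 + 21)/15) = 2.
  m_2 = 15*2 - 21 = 9, d_2 = (456 - 9^2)/15 = 375/15 = 25, a_2 = floor((21 + 9)/25) = 1.
  m_3 = 25*1 - 9 = 16, d_3 = (456 - 16^2)/25 = 200/25 = 8, a_3 = floor((21 + 16)/8) = 4.
  m_4 = 8*4 - 16 = 16, d_4 = (456 - 16^2)/8 = 200/8 = 25, a_4 = floor((21 + 16)/25) = 1.
  m_5 = 25*1 - 16 = 9, d_5 = (456 - 9^2)/25 = 375/25 = 15, a_5 = floor((21 + 9)/15) = 2.
  m_6 = 15*2 - 9 = 21, d_6 = (456 - 21^2)/15 = 15/15 = 1, a_6 = floor((21 + 21)/1) = 42.
  m_7 = 1*42 - 21 = 21, d_7 = (456 - 21^2)/1 = 15/1 = 15: (m_7, d_7) = (m_1, d_1) = (21, 15), so from here the quotients repeat a_1, ..., a_6; the period length is 6.
Hence the expansion of sqrt(456) is a_0 = 21 followed by the repeating block 2, 1, 4, 1, 2, 42 (period 6).

[21; (2, 1, 4, 1, 2, 42)]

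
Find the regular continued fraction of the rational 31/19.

[1; 1, 1, 1, 2, 2]

Run the Euclidean algorithm on 31 and 19; the successive quotients are the partial quotients a_0, a_1, ... (each step inverts the fractional part left over by the previous one):
  31 = 1*19 + 12, so a_0 = 1.
  19 = 1*12 + 7, so a_1 = 1.
  12 = 1*7 + 5, so a_2 = 1.
  7 = 1*5 + 2, so a_3 = 1.
  5 = 2*2 + 1, so a_4 = 2.
  2 = 2*1 + 0, so a_5 = 2.
The remainder reaches 0 after 6 divisions, so the expansion has 6 partial quotients, read off in order.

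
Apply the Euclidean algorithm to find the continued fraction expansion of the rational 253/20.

Run the Euclidean algorithm on 253 and 20; the successive quotients are the partial quotients a_0, a_1, ... (each step inverts the fractional part left over by the previous one):
  253 = 12*20 + 13, so a_0 = 12.
  20 = 1*13 + 7, so a_1 = 1.
  13 = 1*7 + 6, so a_2 = 1.
  7 = 1*6 + 1, so a_3 = 1.
  6 = 6*1 + 0, so a_4 = 6.
The remainder reaches 0 after 5 divisions, so the expansion has 5 partial quotients, read off in order.

[12; 1, 1, 1, 6]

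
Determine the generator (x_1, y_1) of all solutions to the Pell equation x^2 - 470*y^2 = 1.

First expand sqrt(470) as a continued fraction. With x_i = (sqrt(470) + m_i)/d_i and (m_0, d_0) = (0, 1): a_0 = floor(sqrt(470)) = 21, since 21^2 = 441 <= 470 < 484 = 22^2.
Iterate m_{i+1} = d_i*a_i - m_i, d_{i+1} = (470 - m_{i+1}^2)/d_i, a_{i+1} = floor((a_0 + m_{i+1})/d_{i+1}):
  m_1 = 1*21 - 0 = 21, d_1 = (470 - 21^2)/1 = 29/1 = 29, a_1 = floor((21 + 21)/29) = 1.
  m_2 = 29*1 - 21 = 8, d_2 = (470 - 8^2)/29 = 406/29 = 14, a_2 = floor((21 + 8)/14) = 2.
  m_3 = 14*2 - 8 = 20, d_3 = (470 - 20^2)/14 = 70/14 = 5, a_3 = floor((21 + 20)/5) = 8.
  m_4 = 5*8 - 20 = 20, d_4 = (470 - 20^2)/5 = 70/5 = 14, a_4 = floor((21 + 20)/14) = 2.
  m_5 = 14*2 - 20 = 8, d_5 = (470 - 8^2)/14 = 406/14 = 29, a_5 = floor((21 + 8)/29) = 1.
  m_6 = 29*1 - 8 = 21, d_6 = (470 - 21^2)/29 = 29/29 = 1, a_6 = floor((21 + 21)/1) = 42.
  m_7 = 1*42 - 21 = 21, d_7 = (470 - 21^2)/1 = 29/1 = 29: (m_7, d_7) = (m_1, d_1) = (21, 29), so from here the quotients repeat a_1, ..., a_6; the period length is 6.
So sqrt(470) = [21; (1, 2, 8, 2, 1, 42)] with period length k = 6.
k is even, so the fundamental solution of x^2 - 470y^2 = 1 is (p_{k-1}, q_{k-1}) = (p_5, q_5); compute convergents through index 5.
Convergents (p_i = a_i*p_{i-1} + p_{i-2}, q_i = a_i*q_{i-1} + q_{i-2} with p_{-2}=0, p_{-1}=1, q_{-2}=1, q_{-1}=0):
  i=0: a_0=21, p_0 = 21*1 + 0 = 21, q_0 = 21*0 + 1 = 1.
  i=1: a_1=1, p_1 = 1*21 + 1 = 22, q_1 = 1*1 + 0 = 1.
  i=2: a_2=2, p_2 = 2*22 + 21 = 65, q_2 = 2*1 + 1 = 3.
  i=3: a_3=8, p_3 = 8*65 + 22 = 542, q_3 = 8*3 + 1 = 25.
  i=4: a_4=2, p_4 = 2*542 + 65 = 1149, q_4 = 2*25 + 3 = 53.
  i=5: a_5=1, p_5 = 1*1149 + 542 = 1691, q_5 = 1*53 + 25 = 78.
Check: 1691^2 - 470*78^2 = 2859481 - 2859480 = 1, so (x, y) = (1691, 78) solves the equation, and by the theorem it is the least positive solution.

(x, y) = (1691, 78)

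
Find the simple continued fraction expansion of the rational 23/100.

Run the Euclidean algorithm on 23 and 100; the successive quotients are the partial quotients a_0, a_1, ... (each step inverts the fractional part left over by the previous one):
  23 = 0*100 + 23, so a_0 = 0.
  100 = 4*23 + 8, so a_1 = 4.
  23 = 2*8 + 7, so a_2 = 2.
  8 = 1*7 + 1, so a_3 = 1.
  7 = 7*1 + 0, so a_4 = 7.
The remainder reaches 0 after 5 divisions, so the expansion has 5 partial quotients, read off in order.

[0; 4, 2, 1, 7]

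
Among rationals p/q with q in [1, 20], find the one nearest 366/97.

Expand x = 366/97 as a continued fraction with the Euclidean algorithm:
  366 = 3*97 + 75, so a_0 = 3.
  97 = 1*75 + 22, so a_1 = 1.
  75 = 3*22 + 9, so a_2 = 3.
  22 = 2*9 + 4, so a_3 = 2.
  9 = 2*4 + 1, so a_4 = 2.
  4 = 4*1 + 0, so a_5 = 4.
so x = [3; 1, 3, 2, 2, 4].
Convergents (p_i = a_i*p_{i-1} + p_{i-2}, q_i = a_i*q_{i-1} + q_{i-2} with p_{-2}=0, p_{-1}=1, q_{-2}=1, q_{-1}=0), until the denominator exceeds 20:
  i=0: a_0=3, p_0 = 3*1 + 0 = 3, q_0 = 3*0 + 1 = 1.
  i=1: a_1=1, p_1 = 1*3 + 1 = 4, q_1 = 1*1 + 0 = 1.
  i=2: a_2=3, p_2 = 3*4 + 3 = 15, q_2 = 3*1 + 1 = 4.
  i=3: a_3=2, p_3 = 2*15 + 4 = 34, q_3 = 2*4 + 1 = 9.
  i=4: a_4=2, p_4 = 2*34 + 15 = 83, q_4 = 2*9 + 4 = 22.
q_4 = 22 > 20, so the last convergent with denominator <= 20 is p_3/q_3 = 34/9.
The closest fraction with denominator <= 20 is either p_3/q_3 or the intermediate fraction (k*p_3 + p_2)/(k*q_3 + q_2) with the largest k >= 1 whose denominator stays <= 20; these approach x as k grows, and every other convergent or intermediate fraction in range is farther away.
Largest k: floor((20 - q_2)/q_3) = floor((20 - 4)/9) = 1.
That gives (1*34 + 15)/(1*9 + 4) = 49/13.
Compare the errors: |x - 34/9| = |366*9 - 34*97|/(97*9) = 4/873, and |x - 49/13| = |366*13 - 49*97|/(97*13) = 5/1261.
Cross-multiplying, 5*873 = 4365 < 5044 = 4*1261, so 5/1261 is smaller: the intermediate fraction 49/13 is closer to x than 34/9.

49/13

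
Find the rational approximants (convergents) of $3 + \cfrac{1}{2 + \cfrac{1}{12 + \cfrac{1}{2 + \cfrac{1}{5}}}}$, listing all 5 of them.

3/1, 7/2, 87/25, 181/52, 992/285

Using the convergent recurrence p_i = a_i*p_{i-1} + p_{i-2}, q_i = a_i*q_{i-1} + q_{i-2} with p_{-2}=0, p_{-1}=1, q_{-2}=1, q_{-1}=0:
  i=0: a_0=3, p_0 = 3*1 + 0 = 3, q_0 = 3*0 + 1 = 1.
  i=1: a_1=2, p_1 = 2*3 + 1 = 7, q_1 = 2*1 + 0 = 2.
  i=2: a_2=12, p_2 = 12*7 + 3 = 87, q_2 = 12*2 + 1 = 25.
  i=3: a_3=2, p_3 = 2*87 + 7 = 181, q_3 = 2*25 + 2 = 52.
  i=4: a_4=5, p_4 = 5*181 + 87 = 992, q_4 = 5*52 + 25 = 285.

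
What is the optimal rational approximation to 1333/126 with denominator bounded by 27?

201/19

Expand x = 1333/126 as a continued fraction with the Euclidean algorithm:
  1333 = 10*126 + 73, so a_0 = 10.
  126 = 1*73 + 53, so a_1 = 1.
  73 = 1*53 + 20, so a_2 = 1.
  53 = 2*20 + 13, so a_3 = 2.
  20 = 1*13 + 7, so a_4 = 1.
  13 = 1*7 + 6, so a_5 = 1.
  7 = 1*6 + 1, so a_6 = 1.
  6 = 6*1 + 0, so a_7 = 6.
so x = [10; 1, 1, 2, 1, 1, 1, 6].
Convergents (p_i = a_i*p_{i-1} + p_{i-2}, q_i = a_i*q_{i-1} + q_{i-2} with p_{-2}=0, p_{-1}=1, q_{-2}=1, q_{-1}=0), until the denominator exceeds 27:
  i=0: a_0=10, p_0 = 10*1 + 0 = 10, q_0 = 10*0 + 1 = 1.
  i=1: a_1=1, p_1 = 1*10 + 1 = 11, q_1 = 1*1 + 0 = 1.
  i=2: a_2=1, p_2 = 1*11 + 10 = 21, q_2 = 1*1 + 1 = 2.
  i=3: a_3=2, p_3 = 2*21 + 11 = 53, q_3 = 2*2 + 1 = 5.
  i=4: a_4=1, p_4 = 1*53 + 21 = 74, q_4 = 1*5 + 2 = 7.
  i=5: a_5=1, p_5 = 1*74 + 53 = 127, q_5 = 1*7 + 5 = 12.
  i=6: a_6=1, p_6 = 1*127 + 74 = 201, q_6 = 1*12 + 7 = 19.
  i=7: a_7=6, p_7 = 6*201 + 127 = 1333, q_7 = 6*19 + 12 = 126.
q_7 = 126 > 27, so the last convergent with denominator <= 27 is p_6/q_6 = 201/19.
The closest fraction with denominator <= 27 is either p_6/q_6 or the intermediate fraction (k*p_6 + p_5)/(k*q_6 + q_5) with the largest k >= 1 whose denominator stays <= 27; these approach x as k grows, and every other convergent or intermediate fraction in range is farther away.
Largest k: floor((27 - q_5)/q_6) = floor((27 - 12)/19) = 0.
Since k = 0, no intermediate fraction beyond p_6/q_6 has denominator <= 27, so the convergent 201/19 is the closest (its error is |1333*19 - 201*126|/(126*19) = 1/2394).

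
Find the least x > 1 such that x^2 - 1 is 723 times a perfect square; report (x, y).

(x, y) = (242, 9)

First expand sqrt(723) as a continued fraction. With x_i = (sqrt(723) + m_i)/d_i and (m_0, d_0) = (0, 1): a_0 = floor(sqrt(723)) = 26, since 26^2 = 676 <= 723 < 729 = 27^2.
Iterate m_{i+1} = d_i*a_i - m_i, d_{i+1} = (723 - m_{i+1}^2)/d_i, a_{i+1} = floor((a_0 + m_{i+1})/d_{i+1}):
  m_1 = 1*26 - 0 = 26, d_1 = (723 - 26^2)/1 = 47/1 = 47, a_1 = floor((26 + 26)/47) = 1.
  m_2 = 47*1 - 26 = 21, d_2 = (723 - 21^2)/47 = 282/47 = 6, a_2 = floor((26 + 21)/6) = 7.
  m_3 = 6*7 - 21 = 21, d_3 = (723 - 21^2)/6 = 282/6 = 47, a_3 = floor((26 + 21)/47) = 1.
  m_4 = 47*1 - 21 = 26, d_4 = (723 - 26^2)/47 = 47/47 = 1, a_4 = floor((26 + 26)/1) = 52.
  m_5 = 1*52 - 26 = 26, d_5 = (723 - 26^2)/1 = 47/1 = 47: (m_5, d_5) = (m_1, d_1) = (26, 47), so from here the quotients repeat a_1, ..., a_4; the period length is 4.
So sqrt(723) = [26; (1, 7, 1, 52)] with period length k = 4.
k is even, so the fundamental solution of x^2 - 723y^2 = 1 is (p_{k-1}, q_{k-1}) = (p_3, q_3); compute convergents through index 3.
Convergents (p_i = a_i*p_{i-1} + p_{i-2}, q_i = a_i*q_{i-1} + q_{i-2} with p_{-2}=0, p_{-1}=1, q_{-2}=1, q_{-1}=0):
  i=0: a_0=26, p_0 = 26*1 + 0 = 26, q_0 = 26*0 + 1 = 1.
  i=1: a_1=1, p_1 = 1*26 + 1 = 27, q_1 = 1*1 + 0 = 1.
  i=2: a_2=7, p_2 = 7*27 + 26 = 215, q_2 = 7*1 + 1 = 8.
  i=3: a_3=1, p_3 = 1*215 + 27 = 242, q_3 = 1*8 + 1 = 9.
Check: 242^2 - 723*9^2 = 58564 - 58563 = 1, so (x, y) = (242, 9) solves the equation, and by the theorem it is the least positive solution.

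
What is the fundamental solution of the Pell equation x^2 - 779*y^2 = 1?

First expand sqrt(779) as a continued fraction. With x_i = (sqrt(779) + m_i)/d_i and (m_0, d_0) = (0, 1): a_0 = floor(sqrt(779)) = 27, since 27^2 = 729 <= 779 < 784 = 28^2.
Iterate m_{i+1} = d_i*a_i - m_i, d_{i+1} = (779 - m_{i+1}^2)/d_i, a_{i+1} = floor((a_0 + m_{i+1})/d_{i+1}):
  m_1 = 1*27 - 0 = 27, d_1 = (779 - 27^2)/1 = 50/1 = 50, a_1 = floor((27 + 27)/50) = 1.
  m_2 = 50*1 - 27 = 23, d_2 = (779 - 23^2)/50 = 250/50 = 5, a_2 = floor((27 + 23)/5) = 10.
  m_3 = 5*10 - 23 = 27, d_3 = (779 - 27^2)/5 = 50/5 = 10, a_3 = floor((27 + 27)/10) = 5.
  m_4 = 10*5 - 27 = 23, d_4 = (779 - 23^2)/10 = 250/10 = 25, a_4 = floor((27 + 23)/25) = 2.
  m_5 = 25*2 - 23 = 27, d_5 = (779 - 27^2)/25 = 50/25 = 2, a_5 = floor((27 + 27)/2) = 27.
  m_6 = 2*27 - 27 = 27, d_6 = (779 - 27^2)/2 = 50/2 = 25, a_6 = floor((27 + 27)/25) = 2.
  m_7 = 25*2 - 27 = 23, d_7 = (779 - 23^2)/25 = 250/25 = 10, a_7 = floor((27 + 23)/10) = 5.
  m_8 = 10*5 - 23 = 27, d_8 = (779 - 27^2)/10 = 50/10 = 5, a_8 = floor((27 + 27)/5) = 10.
  m_9 = 5*10 - 27 = 23, d_9 = (779 - 23^2)/5 = 250/5 = 50, a_9 = floor((27 + 23)/50) = 1.
  m_10 = 50*1 - 23 = 27, d_10 = (779 - 27^2)/50 = 50/50 = 1, a_10 = floor((27 + 27)/1) = 54.
  m_11 = 1*54 - 27 = 27, d_11 = (779 - 27^2)/1 = 50/1 = 50: (m_11, d_11) = (m_1, d_1) = (27, 50), so from here the quotients repeat a_1, ..., a_10; the period length is 10.
So sqrt(779) = [27; (1, 10, 5, 2, 27, 2, 5, 10, 1, 54)] with period length k = 10.
k is even, so the fundamental solution of x^2 - 779y^2 = 1 is (p_{k-1}, q_{k-1}) = (p_9, q_9); compute convergents through index 9.
Convergents (p_i = a_i*p_{i-1} + p_{i-2}, q_i = a_i*q_{i-1} + q_{i-2} with p_{-2}=0, p_{-1}=1, q_{-2}=1, q_{-1}=0):
  i=0: a_0=27, p_0 = 27*1 + 0 = 27, q_0 = 27*0 + 1 = 1.
  i=1: a_1=1, p_1 = 1*27 + 1 = 28, q_1 = 1*1 + 0 = 1.
  i=2: a_2=10, p_2 = 10*28 + 27 = 307, q_2 = 10*1 + 1 = 11.
  i=3: a_3=5, p_3 = 5*307 + 28 = 1563, q_3 = 5*11 + 1 = 56.
  i=4: a_4=2, p_4 = 2*1563 + 307 = 3433, q_4 = 2*56 + 11 = 123.
  i=5: a_5=27, p_5 = 27*3433 + 1563 = 94254, q_5 = 27*123 + 56 = 3377.
  i=6: a_6=2, p_6 = 2*94254 + 3433 = 191941, q_6 = 2*3377 + 123 = 6877.
  i=7: a_7=5, p_7 = 5*191941 + 94254 = 1053959, q_7 = 5*6877 + 3377 = 37762.
  i=8: a_8=10, p_8 = 10*1053959 + 191941 = 10731531, q_8 = 10*37762 + 6877 = 384497.
  i=9: a_9=1, p_9 = 1*10731531 + 1053959 = 11785490, q_9 = 1*384497 + 37762 = 422259.
Check: 11785490^2 - 779*422259^2 = 138897774540100 - 138897774540099 = 1, so (x, y) = (11785490, 422259) solves the equation, and by the theorem it is the least positive solution.

(x, y) = (11785490, 422259)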